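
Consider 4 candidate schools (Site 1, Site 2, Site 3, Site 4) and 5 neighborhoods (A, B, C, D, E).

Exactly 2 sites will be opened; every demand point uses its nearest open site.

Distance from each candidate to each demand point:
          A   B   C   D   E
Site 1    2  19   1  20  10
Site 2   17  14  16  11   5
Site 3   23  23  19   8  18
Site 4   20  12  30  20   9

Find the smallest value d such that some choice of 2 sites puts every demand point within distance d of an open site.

Open {Site 1, Site 2}.
  Farthest demand point is B at distance 14 (to Site 2); all others are ≤ 14.
With {Site 2, Site 3} the worst case is 17.
With {Site 2, Site 4} the worst case is 17.
No size-2 selection achieves below 14.

14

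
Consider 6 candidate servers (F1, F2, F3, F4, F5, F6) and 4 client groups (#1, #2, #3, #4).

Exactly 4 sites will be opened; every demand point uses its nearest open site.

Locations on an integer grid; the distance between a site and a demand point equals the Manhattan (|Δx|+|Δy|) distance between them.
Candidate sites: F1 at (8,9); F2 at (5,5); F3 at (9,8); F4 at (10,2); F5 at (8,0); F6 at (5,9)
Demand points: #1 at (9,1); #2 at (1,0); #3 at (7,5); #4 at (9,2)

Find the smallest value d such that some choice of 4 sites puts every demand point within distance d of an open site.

Open {F1, F2, F3, F5}.
  Farthest demand point is #2 at distance 7 (to F5); all others are ≤ 7.
With {F1, F2, F4, F5} the worst case is 7.
With {F1, F2, F5, F6} the worst case is 7.
No size-4 selection achieves below 7.

7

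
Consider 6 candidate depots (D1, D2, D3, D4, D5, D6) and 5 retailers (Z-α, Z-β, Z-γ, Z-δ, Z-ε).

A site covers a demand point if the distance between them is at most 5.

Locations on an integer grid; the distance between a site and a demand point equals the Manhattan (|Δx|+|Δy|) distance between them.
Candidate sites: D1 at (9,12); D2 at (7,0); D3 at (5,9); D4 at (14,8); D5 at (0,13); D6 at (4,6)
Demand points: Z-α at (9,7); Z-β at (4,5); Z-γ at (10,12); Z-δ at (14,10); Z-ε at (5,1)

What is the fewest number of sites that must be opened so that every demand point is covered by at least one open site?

4

Coverage sets (demand points within 5 of each site):
  D1: {Z-α, Z-γ}
  D2: {Z-ε}
  D3: {Z-β}
  D4: {Z-δ}
  D5: {}
  D6: {Z-β}
No 3 sites suffice: every size-3 union leaves at least one demand point uncovered.
But {D1, D2, D3, D4} covers everything, so the minimum is 4.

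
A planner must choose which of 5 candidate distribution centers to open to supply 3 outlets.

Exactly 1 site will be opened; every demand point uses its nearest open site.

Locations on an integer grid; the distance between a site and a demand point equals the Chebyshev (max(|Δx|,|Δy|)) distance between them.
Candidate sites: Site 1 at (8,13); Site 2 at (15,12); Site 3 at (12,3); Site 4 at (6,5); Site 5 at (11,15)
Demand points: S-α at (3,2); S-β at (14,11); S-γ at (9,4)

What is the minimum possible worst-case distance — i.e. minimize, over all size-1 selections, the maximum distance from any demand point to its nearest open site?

Open {Site 4}.
  Farthest demand point is S-β at distance 8 (to Site 4); all others are ≤ 8.
With {Site 3} the worst case is 9.
With {Site 1} the worst case is 11.
No size-1 selection achieves below 8.

8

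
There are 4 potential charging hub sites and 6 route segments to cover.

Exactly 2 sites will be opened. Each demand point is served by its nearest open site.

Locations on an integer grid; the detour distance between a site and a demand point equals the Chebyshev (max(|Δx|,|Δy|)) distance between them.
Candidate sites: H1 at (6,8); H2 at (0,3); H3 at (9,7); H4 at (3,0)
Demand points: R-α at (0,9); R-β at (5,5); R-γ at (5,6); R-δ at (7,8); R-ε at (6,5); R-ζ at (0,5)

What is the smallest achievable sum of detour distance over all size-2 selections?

17

Open {H1, H2}.
  R-α→H1 6, R-β→H1 3, R-γ→H1 2, R-δ→H1 1, R-ε→H1 3, R-ζ→H2 2  ⇒ total 17.
Compare {H1, H4}: total 20.
Compare {H1, H3}: total 21.
No size-2 selection does better; minimum is 17.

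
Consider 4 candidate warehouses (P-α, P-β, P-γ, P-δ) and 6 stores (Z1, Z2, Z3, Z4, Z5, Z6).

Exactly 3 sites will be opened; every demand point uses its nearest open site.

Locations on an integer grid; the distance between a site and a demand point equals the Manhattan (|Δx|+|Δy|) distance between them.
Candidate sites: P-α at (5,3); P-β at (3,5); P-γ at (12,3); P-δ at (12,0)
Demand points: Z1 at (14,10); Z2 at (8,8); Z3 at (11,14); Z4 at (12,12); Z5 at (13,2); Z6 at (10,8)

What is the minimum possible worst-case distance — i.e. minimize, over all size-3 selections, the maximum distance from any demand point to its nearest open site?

Open {P-α, P-β, P-γ}.
  Farthest demand point is Z3 at distance 12 (to P-γ); all others are ≤ 12.
With {P-α, P-γ, P-δ} the worst case is 12.
With {P-β, P-γ, P-δ} the worst case is 12.
No size-3 selection achieves below 12.

12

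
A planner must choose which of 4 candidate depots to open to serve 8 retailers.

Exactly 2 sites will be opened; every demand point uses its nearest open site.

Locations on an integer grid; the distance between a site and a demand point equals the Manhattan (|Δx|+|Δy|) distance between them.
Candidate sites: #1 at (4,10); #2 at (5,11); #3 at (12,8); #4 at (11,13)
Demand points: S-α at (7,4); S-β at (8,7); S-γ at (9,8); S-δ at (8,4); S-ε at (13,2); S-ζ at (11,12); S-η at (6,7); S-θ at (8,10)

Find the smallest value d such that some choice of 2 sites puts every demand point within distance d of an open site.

9

Open {#1, #3}.
  Farthest demand point is S-α at distance 9 (to #1); all others are ≤ 9.
With {#2, #3} the worst case is 9.
With {#3, #4} the worst case is 9.
No size-2 selection achieves below 9.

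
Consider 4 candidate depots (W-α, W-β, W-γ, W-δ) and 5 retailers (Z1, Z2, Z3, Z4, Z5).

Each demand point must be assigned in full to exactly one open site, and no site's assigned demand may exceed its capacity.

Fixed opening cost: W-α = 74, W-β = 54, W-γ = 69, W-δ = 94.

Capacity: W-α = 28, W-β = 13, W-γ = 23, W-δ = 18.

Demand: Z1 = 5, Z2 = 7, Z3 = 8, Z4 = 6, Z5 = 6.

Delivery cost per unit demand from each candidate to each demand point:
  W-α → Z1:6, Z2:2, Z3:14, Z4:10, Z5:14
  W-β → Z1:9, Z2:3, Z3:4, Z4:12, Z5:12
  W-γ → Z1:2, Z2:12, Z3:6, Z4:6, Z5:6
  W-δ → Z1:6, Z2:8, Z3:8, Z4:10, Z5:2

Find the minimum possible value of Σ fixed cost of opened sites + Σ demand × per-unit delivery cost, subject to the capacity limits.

Open {W-α, W-γ}; cheapest assignment that respects the capacities:
  W-α (cap 28, load 12): Z1, Z2 — cost 5×6 + 7×2 = 44
  W-γ (cap 23, load 20): Z3, Z4, Z5 — cost 8×6 + 6×6 + 6×6 = 120
  Shipping 164, fixed 143 → total 307.
  Any other capacity-feasible assignment to {W-α, W-γ} ships for at least 164.
Compare {W-β, W-γ}: its best feasible assignment gives total 309.
Compare {W-γ, W-δ}: its best feasible assignment gives total 325.
Every other set of open sites that can feasibly serve all demand totals ≥ 309 even under its best assignment. Minimum: 307.

307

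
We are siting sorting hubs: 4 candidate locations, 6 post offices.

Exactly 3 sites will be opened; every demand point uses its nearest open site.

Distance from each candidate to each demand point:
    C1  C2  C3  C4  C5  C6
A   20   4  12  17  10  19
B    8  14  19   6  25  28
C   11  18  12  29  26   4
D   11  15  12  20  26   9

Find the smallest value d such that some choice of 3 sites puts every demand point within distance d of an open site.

Open {A, B, C}.
  Farthest demand point is C3 at distance 12 (to A); all others are ≤ 12.
With {A, B, D} the worst case is 12.
With {A, C, D} the worst case is 17.
No size-3 selection achieves below 12.

12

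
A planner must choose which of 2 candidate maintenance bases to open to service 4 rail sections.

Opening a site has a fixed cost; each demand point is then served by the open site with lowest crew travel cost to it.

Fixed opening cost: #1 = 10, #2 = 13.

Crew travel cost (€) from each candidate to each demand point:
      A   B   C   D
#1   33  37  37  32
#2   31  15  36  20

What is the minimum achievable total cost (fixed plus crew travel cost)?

Open {#2}: assign each demand point to its cheapest open site.
  A→#2 31, B→#2 15, C→#2 36, D→#2 20
  crew travel cost 102, fixed 13 → total 115.
Compare {#1, #2}: crew travel cost 102 + fixed 23 = 125.
Compare {#1}: crew travel cost 139 + fixed 10 = 149.

115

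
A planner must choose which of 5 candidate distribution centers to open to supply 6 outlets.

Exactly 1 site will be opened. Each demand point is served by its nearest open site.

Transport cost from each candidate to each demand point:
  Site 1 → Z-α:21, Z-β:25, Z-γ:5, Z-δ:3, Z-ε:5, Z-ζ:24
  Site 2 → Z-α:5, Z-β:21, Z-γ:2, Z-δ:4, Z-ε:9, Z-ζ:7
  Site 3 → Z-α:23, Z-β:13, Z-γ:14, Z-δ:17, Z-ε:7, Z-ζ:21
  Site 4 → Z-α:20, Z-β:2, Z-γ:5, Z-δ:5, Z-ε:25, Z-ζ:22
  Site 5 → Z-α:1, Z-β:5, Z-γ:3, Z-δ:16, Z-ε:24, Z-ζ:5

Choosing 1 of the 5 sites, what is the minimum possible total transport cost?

48

Open {Site 2}.
  Z-α→Site 2 5, Z-β→Site 2 21, Z-γ→Site 2 2, Z-δ→Site 2 4, Z-ε→Site 2 9, Z-ζ→Site 2 7  ⇒ total 48.
Compare {Site 5}: total 54.
Compare {Site 4}: total 79.
No size-1 selection does better; minimum is 48.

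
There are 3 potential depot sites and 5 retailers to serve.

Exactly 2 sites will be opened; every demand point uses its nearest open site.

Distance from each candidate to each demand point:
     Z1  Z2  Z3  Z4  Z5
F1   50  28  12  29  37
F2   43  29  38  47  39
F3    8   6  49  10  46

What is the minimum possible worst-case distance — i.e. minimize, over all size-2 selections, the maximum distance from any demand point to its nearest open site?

37

Open {F1, F3}.
  Farthest demand point is Z5 at distance 37 (to F1); all others are ≤ 37.
With {F2, F3} the worst case is 39.
With {F1, F2} the worst case is 43.
No size-2 selection achieves below 37.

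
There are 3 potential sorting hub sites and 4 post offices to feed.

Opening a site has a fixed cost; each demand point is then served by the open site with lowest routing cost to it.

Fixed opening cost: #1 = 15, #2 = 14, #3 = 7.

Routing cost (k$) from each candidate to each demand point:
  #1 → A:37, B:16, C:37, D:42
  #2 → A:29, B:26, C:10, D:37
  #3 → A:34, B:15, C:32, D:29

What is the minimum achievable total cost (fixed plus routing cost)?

104

Open {#2, #3}: assign each demand point to its cheapest open site.
  A→#2 29, B→#3 15, C→#2 10, D→#3 29
  routing cost 83, fixed 21 → total 104.
Compare {#2}: routing cost 102 + fixed 14 = 116.
Compare {#3}: routing cost 110 + fixed 7 = 117.
Compare {#1, #2, #3}: routing cost 83 + fixed 36 = 119.
All other subsets cost ≥ 116. Minimum total cost: 104.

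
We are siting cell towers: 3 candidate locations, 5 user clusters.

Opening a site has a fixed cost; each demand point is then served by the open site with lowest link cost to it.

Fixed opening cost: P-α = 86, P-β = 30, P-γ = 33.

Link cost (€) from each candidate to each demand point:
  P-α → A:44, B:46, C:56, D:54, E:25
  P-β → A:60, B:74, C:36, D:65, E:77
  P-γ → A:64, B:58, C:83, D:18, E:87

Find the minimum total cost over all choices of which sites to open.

308

Open {P-α, P-γ}: assign each demand point to its cheapest open site.
  A→P-α 44, B→P-α 46, C→P-α 56, D→P-γ 18, E→P-α 25
  link cost 189, fixed 119 → total 308.
Compare {P-α}: link cost 225 + fixed 86 = 311.
Compare {P-β, P-γ}: link cost 249 + fixed 63 = 312.
Compare {P-α, P-β, P-γ}: link cost 169 + fixed 149 = 318.
All other subsets cost ≥ 311. Minimum total cost: 308.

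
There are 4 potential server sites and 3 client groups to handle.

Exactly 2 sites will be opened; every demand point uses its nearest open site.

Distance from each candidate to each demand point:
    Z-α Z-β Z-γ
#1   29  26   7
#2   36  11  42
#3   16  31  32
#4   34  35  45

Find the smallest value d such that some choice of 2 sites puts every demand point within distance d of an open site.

Open {#1, #3}.
  Farthest demand point is Z-β at distance 26 (to #1); all others are ≤ 26.
With {#1, #2} the worst case is 29.
With {#1, #4} the worst case is 29.
No size-2 selection achieves below 26.

26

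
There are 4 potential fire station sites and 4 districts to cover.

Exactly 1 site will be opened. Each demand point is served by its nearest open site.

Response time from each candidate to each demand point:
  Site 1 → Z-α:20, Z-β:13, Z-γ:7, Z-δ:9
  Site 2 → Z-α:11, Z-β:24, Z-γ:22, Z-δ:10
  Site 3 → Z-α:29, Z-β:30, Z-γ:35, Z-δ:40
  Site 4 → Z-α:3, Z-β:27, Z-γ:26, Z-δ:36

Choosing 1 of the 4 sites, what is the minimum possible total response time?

Open {Site 1}.
  Z-α→Site 1 20, Z-β→Site 1 13, Z-γ→Site 1 7, Z-δ→Site 1 9  ⇒ total 49.
Compare {Site 2}: total 67.
Compare {Site 4}: total 92.
No size-1 selection does better; minimum is 49.

49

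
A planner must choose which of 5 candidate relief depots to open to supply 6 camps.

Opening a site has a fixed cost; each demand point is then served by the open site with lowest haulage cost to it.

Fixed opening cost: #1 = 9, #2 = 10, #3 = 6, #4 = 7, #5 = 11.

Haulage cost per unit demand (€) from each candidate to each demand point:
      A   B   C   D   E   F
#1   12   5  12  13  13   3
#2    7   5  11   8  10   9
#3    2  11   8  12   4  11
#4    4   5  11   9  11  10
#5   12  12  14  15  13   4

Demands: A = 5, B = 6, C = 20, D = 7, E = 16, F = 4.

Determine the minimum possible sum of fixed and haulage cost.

Open {#1, #2, #3}: assign each demand point to its cheapest open site.
  A→#3 5×2=10, B→#1 6×5=30, C→#3 20×8=160, D→#2 7×8=56, E→#3 16×4=64, F→#1 4×3=12
  haulage cost 332, fixed 25 → total 357.
Compare {#1, #3, #4}: haulage cost 339 + fixed 22 = 361.
Compare {#2, #3, #5}: haulage cost 336 + fixed 27 = 363.
Compare {#1, #2, #3, #4}: haulage cost 332 + fixed 32 = 364.
All other subsets cost ≥ 361. Minimum total cost: 357.

357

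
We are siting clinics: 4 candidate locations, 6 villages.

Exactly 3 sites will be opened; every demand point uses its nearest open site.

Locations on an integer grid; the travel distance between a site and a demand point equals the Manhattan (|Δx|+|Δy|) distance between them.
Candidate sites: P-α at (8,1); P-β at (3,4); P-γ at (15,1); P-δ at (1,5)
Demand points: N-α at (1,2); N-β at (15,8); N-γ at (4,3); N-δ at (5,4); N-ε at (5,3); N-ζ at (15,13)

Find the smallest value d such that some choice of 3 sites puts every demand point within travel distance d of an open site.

12

Open {P-α, P-β, P-γ}.
  Farthest demand point is N-ζ at travel distance 12 (to P-γ); all others are ≤ 12.
With {P-α, P-γ, P-δ} the worst case is 12.
With {P-β, P-γ, P-δ} the worst case is 12.
No size-3 selection achieves below 12.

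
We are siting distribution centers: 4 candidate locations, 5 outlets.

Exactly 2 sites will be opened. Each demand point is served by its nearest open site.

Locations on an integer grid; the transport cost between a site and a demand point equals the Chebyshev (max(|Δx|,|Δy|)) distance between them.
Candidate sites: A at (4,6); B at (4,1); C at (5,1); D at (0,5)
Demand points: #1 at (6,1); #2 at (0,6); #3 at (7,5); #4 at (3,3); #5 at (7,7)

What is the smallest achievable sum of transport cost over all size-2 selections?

13

Open {A, C}.
  #1→C 1, #2→A 4, #3→A 3, #4→C 2, #5→A 3  ⇒ total 13.
Compare {A, B}: total 14.
Compare {C, D}: total 14.
No size-2 selection does better; minimum is 13.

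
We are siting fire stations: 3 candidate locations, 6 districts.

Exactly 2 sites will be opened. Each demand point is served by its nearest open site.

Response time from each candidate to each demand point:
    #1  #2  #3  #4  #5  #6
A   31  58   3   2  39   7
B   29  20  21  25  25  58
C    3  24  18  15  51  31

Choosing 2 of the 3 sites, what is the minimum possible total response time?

78

Open {A, C}.
  #1→C 3, #2→C 24, #3→A 3, #4→A 2, #5→A 39, #6→A 7  ⇒ total 78.
Compare {A, B}: total 86.
Compare {B, C}: total 112.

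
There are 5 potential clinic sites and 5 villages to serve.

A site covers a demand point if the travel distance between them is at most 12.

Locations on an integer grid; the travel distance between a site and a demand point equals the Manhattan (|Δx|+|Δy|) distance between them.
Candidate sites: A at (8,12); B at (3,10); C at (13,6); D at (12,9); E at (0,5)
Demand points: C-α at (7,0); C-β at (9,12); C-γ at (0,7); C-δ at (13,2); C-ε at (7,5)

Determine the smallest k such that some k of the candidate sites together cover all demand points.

2

Coverage sets (demand points within 12 of each site):
  A: {C-β, C-ε}
  B: {C-β, C-γ, C-ε}
  C: {C-α, C-β, C-δ, C-ε}
  D: {C-β, C-δ, C-ε}
  E: {C-α, C-γ, C-ε}
No single site covers all 5 demand points.
But {B, C} covers everything, so the minimum is 2.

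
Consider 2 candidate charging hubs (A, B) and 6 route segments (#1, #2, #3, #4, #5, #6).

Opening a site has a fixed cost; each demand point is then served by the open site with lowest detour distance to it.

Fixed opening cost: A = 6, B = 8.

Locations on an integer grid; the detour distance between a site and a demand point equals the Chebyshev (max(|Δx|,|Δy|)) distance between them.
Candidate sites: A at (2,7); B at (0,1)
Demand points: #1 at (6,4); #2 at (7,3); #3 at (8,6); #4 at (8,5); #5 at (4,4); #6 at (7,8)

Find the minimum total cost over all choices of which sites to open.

Open {A}: assign each demand point to its cheapest open site.
  #1→A 4, #2→A 5, #3→A 6, #4→A 6, #5→A 3, #6→A 5
  detour distance 29, fixed 6 → total 35.
Compare {A, B}: detour distance 29 + fixed 14 = 43.
Compare {B}: detour distance 40 + fixed 8 = 48.

35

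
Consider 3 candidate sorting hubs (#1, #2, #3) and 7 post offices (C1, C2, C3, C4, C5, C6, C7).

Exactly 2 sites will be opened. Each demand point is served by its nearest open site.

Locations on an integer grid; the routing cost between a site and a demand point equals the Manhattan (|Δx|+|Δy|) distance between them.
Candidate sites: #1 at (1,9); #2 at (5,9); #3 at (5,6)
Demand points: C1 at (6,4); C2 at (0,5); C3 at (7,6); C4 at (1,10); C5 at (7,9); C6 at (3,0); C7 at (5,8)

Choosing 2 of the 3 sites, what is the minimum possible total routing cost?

Open {#1, #3}.
  C1→#3 3, C2→#1 5, C3→#3 2, C4→#1 1, C5→#3 5, C6→#3 8, C7→#3 2  ⇒ total 26.
Compare {#2, #3}: total 27.
Compare {#1, #2}: total 31.

26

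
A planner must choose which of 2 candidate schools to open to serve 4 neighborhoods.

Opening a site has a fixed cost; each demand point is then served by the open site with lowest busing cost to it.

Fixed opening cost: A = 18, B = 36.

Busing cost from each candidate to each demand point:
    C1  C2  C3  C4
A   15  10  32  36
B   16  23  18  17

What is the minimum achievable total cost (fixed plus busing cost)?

Open {B}: assign each demand point to its cheapest open site.
  C1→B 16, C2→B 23, C3→B 18, C4→B 17
  busing cost 74, fixed 36 → total 110.
Compare {A}: busing cost 93 + fixed 18 = 111.
Compare {A, B}: busing cost 60 + fixed 54 = 114.

110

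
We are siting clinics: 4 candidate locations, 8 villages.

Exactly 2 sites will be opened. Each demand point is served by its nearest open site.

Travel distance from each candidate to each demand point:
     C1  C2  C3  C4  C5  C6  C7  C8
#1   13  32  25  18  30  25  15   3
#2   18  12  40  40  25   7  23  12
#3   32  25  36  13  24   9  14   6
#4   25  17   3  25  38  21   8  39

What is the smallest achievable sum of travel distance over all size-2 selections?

105

Open {#3, #4}.
  C1→#4 25, C2→#4 17, C3→#4 3, C4→#3 13, C5→#3 24, C6→#3 9, C7→#4 8, C8→#3 6  ⇒ total 105.
Compare {#2, #4}: total 110.
Compare {#1, #4}: total 113.
No size-2 selection does better; minimum is 105.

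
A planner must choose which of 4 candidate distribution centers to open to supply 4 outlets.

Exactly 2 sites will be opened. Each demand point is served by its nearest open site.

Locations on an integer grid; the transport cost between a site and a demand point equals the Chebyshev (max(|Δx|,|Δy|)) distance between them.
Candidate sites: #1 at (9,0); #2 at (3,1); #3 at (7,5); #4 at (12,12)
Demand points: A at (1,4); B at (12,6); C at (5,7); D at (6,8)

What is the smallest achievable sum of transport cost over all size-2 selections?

Open {#2, #3}.
  A→#2 3, B→#3 5, C→#3 2, D→#3 3  ⇒ total 13.
Compare {#1, #3}: total 16.
Compare {#3, #4}: total 16.
No size-2 selection does better; minimum is 13.

13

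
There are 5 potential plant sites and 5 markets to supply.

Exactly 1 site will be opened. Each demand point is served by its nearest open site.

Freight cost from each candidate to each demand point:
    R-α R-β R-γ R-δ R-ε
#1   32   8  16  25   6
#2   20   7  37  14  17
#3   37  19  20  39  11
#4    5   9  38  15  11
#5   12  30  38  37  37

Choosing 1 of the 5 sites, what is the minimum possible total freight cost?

78

Open {#4}.
  R-α→#4 5, R-β→#4 9, R-γ→#4 38, R-δ→#4 15, R-ε→#4 11  ⇒ total 78.
Compare {#1}: total 87.
Compare {#2}: total 95.
No size-1 selection does better; minimum is 78.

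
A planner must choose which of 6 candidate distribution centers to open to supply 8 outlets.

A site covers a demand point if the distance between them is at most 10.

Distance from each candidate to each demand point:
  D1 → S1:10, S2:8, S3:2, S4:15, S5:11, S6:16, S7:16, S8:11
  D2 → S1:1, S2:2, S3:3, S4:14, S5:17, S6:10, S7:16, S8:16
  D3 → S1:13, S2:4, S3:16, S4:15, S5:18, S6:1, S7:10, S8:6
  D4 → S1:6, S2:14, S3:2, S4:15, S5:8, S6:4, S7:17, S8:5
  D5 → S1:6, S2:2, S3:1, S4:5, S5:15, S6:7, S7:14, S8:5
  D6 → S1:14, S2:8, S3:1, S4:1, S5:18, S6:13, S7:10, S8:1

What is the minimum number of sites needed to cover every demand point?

2

Coverage sets (demand points within 10 of each site):
  D1: {S1, S2, S3}
  D2: {S1, S2, S3, S6}
  D3: {S2, S6, S7, S8}
  D4: {S1, S3, S5, S6, S8}
  D5: {S1, S2, S3, S4, S6, S8}
  D6: {S2, S3, S4, S7, S8}
No single site covers all 8 demand points.
But {D4, D6} covers everything, so the minimum is 2.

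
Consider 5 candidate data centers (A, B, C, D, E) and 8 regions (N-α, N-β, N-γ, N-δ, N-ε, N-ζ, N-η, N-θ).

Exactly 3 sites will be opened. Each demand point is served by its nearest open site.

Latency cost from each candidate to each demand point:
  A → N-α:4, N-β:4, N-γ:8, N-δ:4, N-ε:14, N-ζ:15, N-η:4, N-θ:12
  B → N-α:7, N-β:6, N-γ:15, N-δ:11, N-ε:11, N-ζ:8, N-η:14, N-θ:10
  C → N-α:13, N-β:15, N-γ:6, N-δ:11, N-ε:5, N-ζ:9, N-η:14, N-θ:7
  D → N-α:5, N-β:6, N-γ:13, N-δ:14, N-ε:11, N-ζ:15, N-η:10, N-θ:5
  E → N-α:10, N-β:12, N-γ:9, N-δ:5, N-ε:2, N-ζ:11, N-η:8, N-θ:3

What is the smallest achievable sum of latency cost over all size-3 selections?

Open {A, C, E}.
  N-α→A 4, N-β→A 4, N-γ→C 6, N-δ→A 4, N-ε→E 2, N-ζ→C 9, N-η→A 4, N-θ→E 3  ⇒ total 36.
Compare {A, B, E}: total 37.
Compare {A, D, E}: total 40.
No size-3 selection does better; minimum is 36.

36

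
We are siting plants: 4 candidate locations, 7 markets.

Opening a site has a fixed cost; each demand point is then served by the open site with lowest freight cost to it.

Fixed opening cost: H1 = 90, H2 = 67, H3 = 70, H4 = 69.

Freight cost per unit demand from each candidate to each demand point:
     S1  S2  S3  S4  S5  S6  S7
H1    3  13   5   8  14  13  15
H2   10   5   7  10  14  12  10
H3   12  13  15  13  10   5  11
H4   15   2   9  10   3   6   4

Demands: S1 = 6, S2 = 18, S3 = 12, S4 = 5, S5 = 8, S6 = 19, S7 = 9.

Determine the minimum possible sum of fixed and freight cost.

Open {H1, H4}: assign each demand point to its cheapest open site.
  S1→H1 6×3=18, S2→H4 18×2=36, S3→H1 12×5=60, S4→H1 5×8=40, S5→H4 8×3=24, S6→H4 19×6=114, S7→H4 9×4=36
  freight cost 328, fixed 159 → total 487.
Compare {H4}: freight cost 458 + fixed 69 = 527.
Compare {H1, H3, H4}: freight cost 309 + fixed 229 = 538.
Compare {H2, H4}: freight cost 404 + fixed 136 = 540.
All other subsets cost ≥ 527. Minimum total cost: 487.

487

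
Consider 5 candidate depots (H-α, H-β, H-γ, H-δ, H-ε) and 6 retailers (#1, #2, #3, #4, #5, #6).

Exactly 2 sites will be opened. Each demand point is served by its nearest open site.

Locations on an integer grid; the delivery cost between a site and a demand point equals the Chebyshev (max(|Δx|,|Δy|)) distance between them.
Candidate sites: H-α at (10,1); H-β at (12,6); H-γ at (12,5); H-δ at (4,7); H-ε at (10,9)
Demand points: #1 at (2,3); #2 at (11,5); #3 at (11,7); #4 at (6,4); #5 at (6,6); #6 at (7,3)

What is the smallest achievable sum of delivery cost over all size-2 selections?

15

Open {H-β, H-δ}.
  #1→H-δ 4, #2→H-β 1, #3→H-β 1, #4→H-δ 3, #5→H-δ 2, #6→H-δ 4  ⇒ total 15.
Compare {H-γ, H-δ}: total 16.
Compare {H-δ, H-ε}: total 19.
No size-2 selection does better; minimum is 15.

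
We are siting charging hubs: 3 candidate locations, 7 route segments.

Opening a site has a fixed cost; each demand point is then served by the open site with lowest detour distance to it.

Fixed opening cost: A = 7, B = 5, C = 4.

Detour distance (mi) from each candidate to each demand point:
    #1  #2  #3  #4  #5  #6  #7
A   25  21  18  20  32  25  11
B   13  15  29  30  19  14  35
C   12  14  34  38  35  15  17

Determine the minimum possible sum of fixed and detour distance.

Open {A, B}: assign each demand point to its cheapest open site.
  #1→B 13, #2→B 15, #3→A 18, #4→A 20, #5→B 19, #6→B 14, #7→A 11
  detour distance 110, fixed 12 → total 122.
Compare {A, B, C}: detour distance 108 + fixed 16 = 124.
Compare {A, C}: detour distance 122 + fixed 11 = 133.
Compare {B, C}: detour distance 135 + fixed 9 = 144.
All other subsets cost ≥ 124. Minimum total cost: 122.

122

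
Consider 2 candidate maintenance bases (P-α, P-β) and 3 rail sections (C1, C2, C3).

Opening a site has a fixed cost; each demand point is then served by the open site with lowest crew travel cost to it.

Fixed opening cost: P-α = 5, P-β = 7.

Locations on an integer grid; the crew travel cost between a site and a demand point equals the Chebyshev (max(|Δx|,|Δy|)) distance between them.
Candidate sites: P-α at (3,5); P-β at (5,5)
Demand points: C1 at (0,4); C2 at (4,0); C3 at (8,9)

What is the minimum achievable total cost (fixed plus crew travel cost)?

18

Open {P-α}: assign each demand point to its cheapest open site.
  C1→P-α 3, C2→P-α 5, C3→P-α 5
  crew travel cost 13, fixed 5 → total 18.
Compare {P-β}: crew travel cost 14 + fixed 7 = 21.
Compare {P-α, P-β}: crew travel cost 12 + fixed 12 = 24.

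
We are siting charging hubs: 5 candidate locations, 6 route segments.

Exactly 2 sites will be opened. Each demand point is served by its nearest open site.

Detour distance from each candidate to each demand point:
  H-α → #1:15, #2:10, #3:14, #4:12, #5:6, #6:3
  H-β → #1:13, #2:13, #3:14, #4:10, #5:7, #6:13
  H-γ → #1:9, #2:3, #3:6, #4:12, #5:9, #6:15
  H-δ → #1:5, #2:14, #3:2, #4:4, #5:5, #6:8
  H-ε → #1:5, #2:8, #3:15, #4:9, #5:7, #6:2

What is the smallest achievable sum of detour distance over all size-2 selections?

Open {H-δ, H-ε}.
  #1→H-δ 5, #2→H-ε 8, #3→H-δ 2, #4→H-δ 4, #5→H-δ 5, #6→H-ε 2  ⇒ total 26.
Compare {H-γ, H-δ}: total 27.
Compare {H-α, H-δ}: total 29.
No size-2 selection does better; minimum is 26.

26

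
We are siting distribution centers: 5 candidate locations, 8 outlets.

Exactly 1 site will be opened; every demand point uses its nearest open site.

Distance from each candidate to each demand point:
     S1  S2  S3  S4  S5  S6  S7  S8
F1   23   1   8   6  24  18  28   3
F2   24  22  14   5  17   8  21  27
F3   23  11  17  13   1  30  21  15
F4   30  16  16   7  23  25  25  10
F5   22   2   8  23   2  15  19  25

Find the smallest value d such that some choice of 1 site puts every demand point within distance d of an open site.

Open {F5}.
  Farthest demand point is S8 at distance 25 (to F5); all others are ≤ 25.
With {F2} the worst case is 27.
With {F1} the worst case is 28.
No size-1 selection achieves below 25.

25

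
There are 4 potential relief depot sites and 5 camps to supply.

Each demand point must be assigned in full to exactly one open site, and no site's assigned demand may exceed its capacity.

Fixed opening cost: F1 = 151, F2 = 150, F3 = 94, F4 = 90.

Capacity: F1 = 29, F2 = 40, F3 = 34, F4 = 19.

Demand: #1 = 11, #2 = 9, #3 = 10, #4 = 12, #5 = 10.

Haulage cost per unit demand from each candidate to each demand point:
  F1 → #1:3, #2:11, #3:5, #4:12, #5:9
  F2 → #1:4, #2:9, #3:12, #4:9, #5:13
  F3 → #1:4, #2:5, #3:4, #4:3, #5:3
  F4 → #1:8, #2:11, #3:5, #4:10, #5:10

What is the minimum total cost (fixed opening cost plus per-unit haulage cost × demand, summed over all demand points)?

Open {F1, F3}; cheapest assignment that respects the capacities:
  F1 (cap 29, load 21): #1, #3 — cost 11×3 + 10×5 = 83
  F3 (cap 34, load 31): #2, #4, #5 — cost 9×5 + 12×3 + 10×3 = 111
  Shipping 194, fixed 245 → total 439.
  Any other capacity-feasible assignment to {F1, F3} ships for at least 194.
Compare {F3, F4}: its best feasible assignment gives total 443.
Compare {F2, F3}: its best feasible assignment gives total 475.
Every other set of open sites that can feasibly serve all demand totals ≥ 443 even under its best assignment. Minimum: 439.

439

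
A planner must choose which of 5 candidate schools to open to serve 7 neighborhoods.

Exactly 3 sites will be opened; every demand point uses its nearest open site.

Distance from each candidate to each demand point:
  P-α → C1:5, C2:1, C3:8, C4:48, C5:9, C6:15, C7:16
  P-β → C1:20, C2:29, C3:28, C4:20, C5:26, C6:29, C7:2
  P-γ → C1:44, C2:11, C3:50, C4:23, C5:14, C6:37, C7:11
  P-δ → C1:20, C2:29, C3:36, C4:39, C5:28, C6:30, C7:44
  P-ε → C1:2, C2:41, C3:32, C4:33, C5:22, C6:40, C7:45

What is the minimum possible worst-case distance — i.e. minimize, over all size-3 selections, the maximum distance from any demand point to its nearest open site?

Open {P-α, P-β, P-γ}.
  Farthest demand point is C4 at distance 20 (to P-β); all others are ≤ 20.
With {P-α, P-β, P-δ} the worst case is 20.
With {P-α, P-β, P-ε} the worst case is 20.
No size-3 selection achieves below 20.

20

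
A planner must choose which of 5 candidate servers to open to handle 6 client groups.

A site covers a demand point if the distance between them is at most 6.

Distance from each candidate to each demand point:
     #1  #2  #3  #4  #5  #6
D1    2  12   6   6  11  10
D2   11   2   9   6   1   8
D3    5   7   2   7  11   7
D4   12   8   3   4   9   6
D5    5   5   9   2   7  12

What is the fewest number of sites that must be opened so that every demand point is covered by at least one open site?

Coverage sets (demand points within 6 of each site):
  D1: {#1, #3, #4}
  D2: {#2, #4, #5}
  D3: {#1, #3}
  D4: {#3, #4, #6}
  D5: {#1, #2, #4}
No 2 sites suffice: every size-2 union leaves at least one demand point uncovered.
But {D1, D2, D4} covers everything, so the minimum is 3.

3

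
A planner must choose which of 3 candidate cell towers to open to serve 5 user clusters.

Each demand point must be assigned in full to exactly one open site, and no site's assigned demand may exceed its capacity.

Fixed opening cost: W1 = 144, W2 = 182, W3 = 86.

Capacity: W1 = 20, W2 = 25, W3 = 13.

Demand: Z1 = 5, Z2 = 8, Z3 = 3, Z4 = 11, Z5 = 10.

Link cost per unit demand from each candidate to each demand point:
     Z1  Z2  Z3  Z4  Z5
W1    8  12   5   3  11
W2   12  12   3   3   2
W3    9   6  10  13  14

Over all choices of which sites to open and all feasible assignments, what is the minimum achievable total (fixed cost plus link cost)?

Open {W2, W3}; cheapest assignment that respects the capacities:
  W2 (cap 25, load 24): Z3, Z4, Z5 — cost 3×3 + 11×3 + 10×2 = 62
  W3 (cap 13, load 13): Z1, Z2 — cost 5×9 + 8×6 = 93
  Shipping 155, fixed 268 → total 423.
  Any other capacity-feasible assignment to {W2, W3} ships for at least 155.
Compare {W1, W2}: its best feasible assignment gives total 524.
Compare {W1, W2, W3}: its best feasible assignment gives total 562.
Every other set of open sites that can feasibly serve all demand totals ≥ 524 even under its best assignment. Minimum: 423.

423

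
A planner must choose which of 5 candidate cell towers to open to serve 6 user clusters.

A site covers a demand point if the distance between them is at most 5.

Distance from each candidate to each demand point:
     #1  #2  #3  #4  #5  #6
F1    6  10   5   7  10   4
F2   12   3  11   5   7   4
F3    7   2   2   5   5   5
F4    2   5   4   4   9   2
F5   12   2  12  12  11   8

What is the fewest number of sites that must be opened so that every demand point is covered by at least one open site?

Coverage sets (demand points within 5 of each site):
  F1: {#3, #6}
  F2: {#2, #4, #6}
  F3: {#2, #3, #4, #5, #6}
  F4: {#1, #2, #3, #4, #6}
  F5: {#2}
No single site covers all 6 demand points.
But {F3, F4} covers everything, so the minimum is 2.

2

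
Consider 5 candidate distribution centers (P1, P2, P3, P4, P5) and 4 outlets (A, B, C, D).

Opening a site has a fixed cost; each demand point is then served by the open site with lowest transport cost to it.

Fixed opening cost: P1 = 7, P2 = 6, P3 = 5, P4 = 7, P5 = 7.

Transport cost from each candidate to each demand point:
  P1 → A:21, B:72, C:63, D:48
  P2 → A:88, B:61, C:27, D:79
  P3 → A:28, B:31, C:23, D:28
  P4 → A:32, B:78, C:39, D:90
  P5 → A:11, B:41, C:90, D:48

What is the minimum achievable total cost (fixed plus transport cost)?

Open {P3, P5}: assign each demand point to its cheapest open site.
  A→P5 11, B→P3 31, C→P3 23, D→P3 28
  transport cost 93, fixed 12 → total 105.
Compare {P2, P3, P5}: transport cost 93 + fixed 18 = 111.
Compare {P1, P3, P5}: transport cost 93 + fixed 19 = 112.
Compare {P3, P4, P5}: transport cost 93 + fixed 19 = 112.
All other subsets cost ≥ 111. Minimum total cost: 105.

105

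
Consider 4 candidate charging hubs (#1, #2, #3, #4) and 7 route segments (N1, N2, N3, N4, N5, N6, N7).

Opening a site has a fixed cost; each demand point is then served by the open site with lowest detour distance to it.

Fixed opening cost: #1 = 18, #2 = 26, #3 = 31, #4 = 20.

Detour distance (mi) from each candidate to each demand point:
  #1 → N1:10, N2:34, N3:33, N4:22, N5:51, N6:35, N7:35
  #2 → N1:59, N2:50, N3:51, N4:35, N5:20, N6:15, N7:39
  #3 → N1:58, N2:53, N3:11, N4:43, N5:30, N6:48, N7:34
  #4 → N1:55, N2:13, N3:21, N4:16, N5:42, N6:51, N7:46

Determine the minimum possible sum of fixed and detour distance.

194

Open {#1, #2, #4}: assign each demand point to its cheapest open site.
  N1→#1 10, N2→#4 13, N3→#4 21, N4→#4 16, N5→#2 20, N6→#2 15, N7→#1 35
  detour distance 130, fixed 64 → total 194.
Compare {#1, #4}: detour distance 172 + fixed 38 = 210.
Compare {#1, #2}: detour distance 169 + fixed 44 = 213.
Compare {#1, #2, #3, #4}: detour distance 119 + fixed 95 = 214.
All other subsets cost ≥ 210. Minimum total cost: 194.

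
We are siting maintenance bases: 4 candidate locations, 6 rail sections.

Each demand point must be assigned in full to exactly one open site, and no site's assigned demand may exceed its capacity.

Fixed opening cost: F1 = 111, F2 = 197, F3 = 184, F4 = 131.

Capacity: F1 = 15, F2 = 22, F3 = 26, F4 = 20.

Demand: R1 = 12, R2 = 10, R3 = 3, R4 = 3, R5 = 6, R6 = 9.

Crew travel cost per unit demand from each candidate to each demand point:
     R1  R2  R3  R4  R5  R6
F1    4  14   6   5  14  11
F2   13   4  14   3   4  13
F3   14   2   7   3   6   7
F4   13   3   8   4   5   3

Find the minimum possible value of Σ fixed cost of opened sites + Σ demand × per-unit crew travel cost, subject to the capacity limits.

578

Open {F1, F3, F4}; cheapest assignment that respects the capacities:
  F1 (cap 15, load 15): R1, R3 — cost 12×4 + 3×6 = 66
  F3 (cap 26, load 13): R2, R4 — cost 10×2 + 3×3 = 29
  F4 (cap 20, load 15): R5, R6 — cost 6×5 + 9×3 = 57
  Shipping 152, fixed 426 → total 578.
  Any other capacity-feasible assignment to {F1, F3, F4} ships for at least 152.
Compare {F3, F4}: its best feasible assignment gives total 593.
Compare {F1, F2, F4}: its best feasible assignment gives total 595.
Every other set of open sites that can feasibly serve all demand totals ≥ 593 even under its best assignment. Minimum: 578.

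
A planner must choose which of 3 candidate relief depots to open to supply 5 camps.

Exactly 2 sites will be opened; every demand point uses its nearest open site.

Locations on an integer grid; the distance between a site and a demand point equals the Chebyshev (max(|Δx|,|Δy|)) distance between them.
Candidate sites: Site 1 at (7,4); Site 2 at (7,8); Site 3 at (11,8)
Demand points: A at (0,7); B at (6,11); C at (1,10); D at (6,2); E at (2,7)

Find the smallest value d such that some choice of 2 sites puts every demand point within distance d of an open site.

7

Open {Site 1, Site 2}.
  Farthest demand point is A at distance 7 (to Site 1); all others are ≤ 7.
With {Site 1, Site 3} the worst case is 7.
With {Site 2, Site 3} the worst case is 7.
No size-2 selection achieves below 7.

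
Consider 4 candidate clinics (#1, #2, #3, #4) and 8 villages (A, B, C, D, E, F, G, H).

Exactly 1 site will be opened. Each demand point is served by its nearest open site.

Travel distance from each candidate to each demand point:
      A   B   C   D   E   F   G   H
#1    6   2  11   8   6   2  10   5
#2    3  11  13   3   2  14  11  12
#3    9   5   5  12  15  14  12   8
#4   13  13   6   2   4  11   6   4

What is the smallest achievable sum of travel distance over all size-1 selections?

50

Open {#1}.
  A→#1 6, B→#1 2, C→#1 11, D→#1 8, E→#1 6, F→#1 2, G→#1 10, H→#1 5  ⇒ total 50.
Compare {#4}: total 59.
Compare {#2}: total 69.
No size-1 selection does better; minimum is 50.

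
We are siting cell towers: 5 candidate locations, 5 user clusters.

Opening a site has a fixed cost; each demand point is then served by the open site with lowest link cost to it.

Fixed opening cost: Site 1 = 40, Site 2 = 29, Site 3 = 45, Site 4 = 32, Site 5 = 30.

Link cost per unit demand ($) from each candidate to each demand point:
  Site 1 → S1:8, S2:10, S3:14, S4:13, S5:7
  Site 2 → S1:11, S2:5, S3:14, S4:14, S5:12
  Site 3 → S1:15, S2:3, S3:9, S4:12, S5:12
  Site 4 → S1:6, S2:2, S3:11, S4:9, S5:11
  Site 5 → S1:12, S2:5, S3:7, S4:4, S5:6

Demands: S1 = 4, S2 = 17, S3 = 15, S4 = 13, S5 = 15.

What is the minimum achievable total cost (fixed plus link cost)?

Open {Site 4, Site 5}: assign each demand point to its cheapest open site.
  S1→Site 4 4×6=24, S2→Site 4 17×2=34, S3→Site 5 15×7=105, S4→Site 5 13×4=52, S5→Site 5 15×6=90
  link cost 305, fixed 62 → total 367.
Compare {Site 2, Site 4, Site 5}: link cost 305 + fixed 91 = 396.
Compare {Site 1, Site 4, Site 5}: link cost 305 + fixed 102 = 407.
Compare {Site 5}: link cost 380 + fixed 30 = 410.
All other subsets cost ≥ 396. Minimum total cost: 367.

367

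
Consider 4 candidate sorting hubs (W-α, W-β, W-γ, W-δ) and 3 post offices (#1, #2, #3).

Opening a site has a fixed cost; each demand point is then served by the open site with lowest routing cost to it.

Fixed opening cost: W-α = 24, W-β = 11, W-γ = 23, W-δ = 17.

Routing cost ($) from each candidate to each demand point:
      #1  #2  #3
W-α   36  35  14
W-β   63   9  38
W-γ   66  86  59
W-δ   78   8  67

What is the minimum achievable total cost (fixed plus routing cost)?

94

Open {W-α, W-β}: assign each demand point to its cheapest open site.
  #1→W-α 36, #2→W-β 9, #3→W-α 14
  routing cost 59, fixed 35 → total 94.
Compare {W-α, W-δ}: routing cost 58 + fixed 41 = 99.
Compare {W-α}: routing cost 85 + fixed 24 = 109.
Compare {W-α, W-β, W-δ}: routing cost 58 + fixed 52 = 110.
All other subsets cost ≥ 99. Minimum total cost: 94.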